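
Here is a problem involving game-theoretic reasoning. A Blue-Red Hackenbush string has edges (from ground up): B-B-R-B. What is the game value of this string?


Edges (from ground): B-B-R-B
By Berlekamp's sign-expansion rule, a Blue-Red Hackenbush stalk has the value of the surreal number whose sign sequence is the edge sequence with B -> + and R -> -.
Sign sequence: ++-+
Trace the sign expansion in the surreal number tree, starting from 0:
Edge 1: B (sign +) -> bounds (0, +inf), value = 1
Edge 2: B (sign +) -> bounds (1, +inf), value = 2
Edge 3: R (sign -) -> bounds (1, 2), value = 3/2
Edge 4: B (sign +) -> bounds (3/2, 2), value = 7/4
Game value = 7/4

7/4


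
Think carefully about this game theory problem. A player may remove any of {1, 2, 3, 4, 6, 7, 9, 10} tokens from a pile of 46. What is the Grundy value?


The subtraction set is S = {1, 2, 3, 4, 6, 7, 9, 10}.
G(k) = mex{ G(k - s) : s in S, s <= k }. We compute iteratively: G(0) = 0.
G(1) = mex({0}) = 1
G(2) = mex({0, 1}) = 2
G(3) = mex({0, 1, 2}) = 3
G(4) = mex({0, 1, 2, 3}) = 4
G(5) = mex({1, 2, 3, 4}) = 0
G(6) = mex({0, 2, 3, 4}) = 1
G(7) = mex({0, 1, 3, 4}) = 2
G(8) = mex({0, 1, 2, 4}) = 3
G(9) = mex({0, 1, 2, 3}) = 4
G(10) = mex({0, 1, 2, 3, 4}) = 5
G(11) = mex({0, 1, 2, 3, 4, 5}) = 6
G(12) = mex({0, 1, 2, 3, 4, 5, 6}) = 7
G(13) = mex({1, 2, 3, 4, 5, 6, 7}) = 0
G(14) = mex({0, 2, 3, 4, 5, 6, 7}) = 1
G(15) = mex({0, 1, 3, 4, 6, 7}) = 2
G(16) = mex({0, 1, 2, 4, 5, 7}) = 3
G(17) = mex({0, 1, 2, 3, 5, 6}) = 4
G(18) = mex({1, 2, 3, 4, 6, 7}) = 0
G(19) = mex({0, 2, 3, 4, 5, 7}) = 1
G(20) = mex({0, 1, 3, 4, 5, 6}) = 2
G(21) = mex({0, 1, 2, 4, 6, 7}) = 3
G(22) = mex({0, 1, 2, 3, 7}) = 4
Observe that G(13)..G(22) = 0, 1, 2, 3, 4, 0, 1, 2, 3, 4 repeats G(0)..G(9) = 0, 1, 2, 3, 4, 0, 1, 2, 3, 4.
For k >= max(S) = 10, G(k) is determined by the previous 10 values G(k-10)..G(k-1); a window of 10 consecutive values has recurred shifted by 13, so by induction G(k + 13) = G(k) for all k >= 0: the sequence is periodic from the start with period 13.
One period: G(0..12) = 0, 1, 2, 3, 4, 0, 1, 2, 3, 4, 5, 6, 7.
46 mod 13 = 7, so G(46) = G(7) = 2.

2


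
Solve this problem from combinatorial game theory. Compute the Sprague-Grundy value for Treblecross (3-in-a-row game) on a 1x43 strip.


Treblecross: place X on empty cells; 3-in-a-row wins.
Playing within two cells of an existing X lets the opponent win at once, so sensible play treats the cells i-2..i+2 around each X as dead. The player left with no safe cell loses, so this is a normal-play take-away game on strips of safe cells.
Placing X at cell i (0-indexed) of a strip of k safe cells leaves independent strips of sizes max(0, i-2) and max(0, k-i-3). Hence G(k) = mex{ G(max(0,i-2)) XOR G(max(0,k-i-3)) : 0 <= i < k }, with G(0) = 0.
G(1): splits (0,0):0^0=0 -> mex({0}) = 1
G(2): splits (0,0):0^0=0 -> mex({0}) = 1
G(3): splits (0,0):0^0=0 -> mex({0}) = 1
G(4): splits (0,1):0^1=1 (0,0):0^0=0 -> mex({0, 1}) = 2
G(5): splits (0,2):0^1=1 (0,1):0^1=1 (0,0):0^0=0 -> mex({0, 1}) = 2
G(6) = mex({1}) = 0
G(7) = mex({0, 1, 2}) = 3
G(8) = mex({0, 1, 2}) = 3
G(9) = mex({0, 2}) = 1
G(10) = mex({0, 2, 3}) = 1
G(11) = mex({0, 3}) = 1
G(12) = mex({1, 3}) = 0
G(13) = mex({0, 1, 2, 3}) = 4
G(14) = mex({0, 1, 2}) = 3
G(15) = mex({0, 1, 2}) = 3
G(16) = mex({0, 1, 2, 4}) = 3
G(17) = mex({0, 1, 3, 4}) = 2
G(18) = mex({0, 1, 3, 4}) = 2
G(19) = mex({0, 1, 3, 5}) = 2
G(20) = mex({0, 1, 2, 3, 5}) = 4
G(21) = mex({0, 1, 2, 3, 5}) = 4
G(22) = mex({1, 2, 6}) = 0
G(23) = mex({0, 1, 2, 3, 4, 6}) = 5
G(24) = mex({0, 1, 2, 3, 4}) = 5
G(25) = mex({0, 1, 3, 4, 7}) = 2
G(26) = mex({0, 1, 3, 4, 5, 7}) = 2
G(27) = mex({0, 1, 3, 5}) = 2
G(28) = mex({0, 1, 2, 5}) = 3
G(29) = mex({0, 1, 2, 4, 5, 6}) = 3
G(30) = mex({1, 2, 4, 6}) = 0
G(31) = mex({0, 1, 2, 3, 4, 6}) = 5
G(32) = mex({1, 2, 3, 4, 7}) = 0
G(33) = mex({0, 3, 7}) = 1
G(34) = mex({0, 2, 3, 5, 7}) = 1
G(35) = mex({0, 2, 3, 5, 6}) = 1
G(36) = mex({0, 1, 2, 5, 6}) = 3
G(37) = mex({0, 1, 2, 4, 5, 6}) = 3
G(38) = mex({0, 1, 2, 4}) = 3
G(39) = mex({0, 1, 2, 3, 4, 7}) = 5
G(40) = mex({0, 1, 2, 3, 4, 5, 7}) = 6
G(41) = mex({0, 1, 2, 3, 5, 7}) = 4
G(42) = mex({0, 1, 2, 3, 5, 6, 7}) = 4
G(43) = mex({0, 2, 3, 5, 6}) = 1
Therefore G(43) = 1.

1


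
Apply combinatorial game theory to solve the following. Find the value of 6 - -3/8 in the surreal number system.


x = 6, y = -3/8
Converting to common denominator: 8
x = 48/8, y = -3/8
x - y = 6 - -3/8 = 51/8

51/8


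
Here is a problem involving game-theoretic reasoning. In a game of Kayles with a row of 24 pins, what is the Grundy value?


Kayles: a move removes 1 or 2 adjacent pins from a contiguous row.
Removing pins from a row of k leaves two independent rows (a, b) with a + b = k - 1 (one pin) or a + b = k - 2 (two pins); an end removal gives a = 0.
By Sprague-Grundy, G(k) = mex{ G(a) XOR G(b) } over all these splits. G(0) = 0.
G(1): splits (0,0):0^0=0 -> mex({0}) = 1
G(2): splits (0,1):0^1=1 (0,0):0^0=0 -> mex({0, 1}) = 2
G(3): splits (0,2):0^2=2 (1,1):1^1=0 (0,1):0^1=1 -> mex({0, 1, 2}) = 3
G(4): splits (0,3):0^3=3 (1,2):1^2=3 (0,2):0^2=2 (1,1):1^1=0 -> mex({0, 2, 3}) = 1
G(5): splits (0,4):0^1=1 (1,3):1^3=2 (2,2):2^2=0 (0,3):0^3=3 (1,2):1^2=3 -> mex({0, 1, 2, 3}) = 4
G(6) = mex({0, 1, 2, 4}) = 3
G(7) = mex({0, 1, 3, 4, 5}) = 2
G(8) = mex({0, 2, 3, 5, 6}) = 1
G(9) = mex({0, 1, 2, 3, 6, 7}) = 4
G(10) = mex({0, 1, 3, 4, 5, 7}) = 2
G(11) = mex({0, 1, 2, 3, 4, 5}) = 6
G(12) = mex({0, 1, 2, 3, 5, 6, 7}) = 4
G(13) = mex({0, 2, 3, 4, 6, 7}) = 1
G(14) = mex({0, 1, 4, 5, 6, 7}) = 2
G(15) = mex({0, 1, 2, 3, 4, 5, 6}) = 7
G(16) = mex({0, 2, 3, 5, 6, 7}) = 1
G(17) = mex({0, 1, 2, 3, 5, 6, 7}) = 4
G(18) = mex({0, 1, 2, 4, 5, 6}) = 3
G(19) = mex({0, 1, 3, 4, 5, 7}) = 2
G(20) = mex({0, 2, 3, 4, 5, 6, 7}) = 1
G(21) = mex({0, 1, 2, 3, 5, 6, 7}) = 4
G(22) = mex({0, 1, 2, 3, 4, 5, 7}) = 6
G(23) = mex({0, 1, 2, 3, 4, 5, 6}) = 7
G(24) = mex({0, 1, 2, 3, 5, 6, 7}) = 4
Therefore G(24) = 4.

4


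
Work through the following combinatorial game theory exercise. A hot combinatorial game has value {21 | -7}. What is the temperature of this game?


The game is {21 | -7}, a switch {a | b} with numbers a > b.
Cooling {a | b} by t gives {a - t | b + t}, which stops being hot when a - t = b + t, i.e. at t = (a - b)/2. So the temperature of a switch is (a - b)/2.
Temperature = (Left option - Right option) / 2
= (21 - (-7)) / 2
= 28 / 2
= 14

14


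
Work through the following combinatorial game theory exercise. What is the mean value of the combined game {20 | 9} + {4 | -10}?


G1 = {20 | 9}, G2 = {4 | -10}
Each is a switch {a | b} with numbers a > b; its mean value is (a + b)/2, and mean value is additive over game sums: m(G1 + G2) = m(G1) + m(G2).
Mean of G1 = (20 + (9))/2 = 29/2 = 29/2
Mean of G2 = (4 + (-10))/2 = -6/2 = -3
Mean of G1 + G2 = 29/2 + -3 = 23/2

23/2


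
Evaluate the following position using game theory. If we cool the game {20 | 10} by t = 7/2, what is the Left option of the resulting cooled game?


Original game: {20 | 10} (a switch {a | b} with a > b).
Cooling by t (for t below the temperature (a - b)/2 = 5) taxes each move by t: {a | b} cooled by t is {a - t | b + t}.
Cooling amount: t = 7/2
Cooled Left option: 20 - 7/2 = 33/2
Cooled Right option: 10 + 7/2 = 27/2
Cooled game: {33/2 | 27/2}
Left option = 33/2

33/2


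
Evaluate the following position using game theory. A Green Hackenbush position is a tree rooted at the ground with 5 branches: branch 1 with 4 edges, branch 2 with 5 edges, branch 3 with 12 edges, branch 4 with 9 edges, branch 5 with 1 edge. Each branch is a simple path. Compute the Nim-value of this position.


The tree has 5 branches from the ground vertex.
In Green Hackenbush, the Nim-value of a simple path of length k is k.
Branch 1: length 4, Nim-value = 4
Branch 2: length 5, Nim-value = 5
Branch 3: length 12, Nim-value = 12
Branch 4: length 9, Nim-value = 9
Branch 5: length 1, Nim-value = 1
Total Nim-value = XOR of all branch values:
0 XOR 4 = 4
4 XOR 5 = 1
1 XOR 12 = 13
13 XOR 9 = 4
4 XOR 1 = 5
Nim-value of the tree = 5

5


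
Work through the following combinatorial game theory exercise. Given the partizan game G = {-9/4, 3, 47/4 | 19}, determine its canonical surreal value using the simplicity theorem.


Left options: {-9/4, 3, 47/4}, max = 47/4
Right options: {19}, min = 19
All options are numbers and max(Left) < min(Right), so by the simplicity theorem the value is the simplest (earliest-born) number strictly between 47/4 and 19.
Integers 12 through 18 all lie strictly between 47/4 and 19.
Among integers, the simplest (lowest birthday = smallest |n|; 0 is born on day 0, +-n on day n) is 12.
No non-integer in the interval can be simpler: if x is a non-integer in the interval, then floor(x) or ceil(x) also lies in the interval (the interval contains an integer), and both are proper prefixes of x's sign expansion, i.e. born earlier. So the game value is 12.
Game value = 12

12


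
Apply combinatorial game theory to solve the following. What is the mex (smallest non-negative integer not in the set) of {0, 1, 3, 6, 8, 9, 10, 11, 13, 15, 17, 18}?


Set = {0, 1, 3, 6, 8, 9, 10, 11, 13, 15, 17, 18}
0 is in the set.
1 is in the set.
2 is NOT in the set. This is the mex.
mex = 2

2


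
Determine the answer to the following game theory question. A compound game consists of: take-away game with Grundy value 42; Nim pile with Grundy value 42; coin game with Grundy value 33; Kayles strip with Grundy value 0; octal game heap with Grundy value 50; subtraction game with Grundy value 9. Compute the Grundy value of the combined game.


By the Sprague-Grundy theorem, the Grundy value of a sum of games is the XOR of individual Grundy values.
take-away game: Grundy value = 42. Running XOR: 0 XOR 42 = 42
Nim pile: Grundy value = 42. Running XOR: 42 XOR 42 = 0
coin game: Grundy value = 33. Running XOR: 0 XOR 33 = 33
Kayles strip: Grundy value = 0. Running XOR: 33 XOR 0 = 33
octal game heap: Grundy value = 50. Running XOR: 33 XOR 50 = 19
subtraction game: Grundy value = 9. Running XOR: 19 XOR 9 = 26
The combined Grundy value is 26.

26


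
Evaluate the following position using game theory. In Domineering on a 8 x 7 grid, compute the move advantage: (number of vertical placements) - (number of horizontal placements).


Board is 8 x 7 (rows x cols).
Left (vertical) placements: (rows-1) * cols = 7 * 7 = 49
Right (horizontal) placements: rows * (cols-1) = 8 * 6 = 48
Advantage = Left - Right = 49 - 48 = 1

1


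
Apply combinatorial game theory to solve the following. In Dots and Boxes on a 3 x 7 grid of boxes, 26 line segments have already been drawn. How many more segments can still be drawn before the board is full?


Grid: 3 x 7 boxes, i.e. 4 rows and 8 columns of dots.
Horizontal edges: (rows + 1) * cols = 4 * 7 = 28
Vertical edges: rows * (cols + 1) = 3 * 8 = 24
Total edges: 28 + 24 = 52
Edges drawn: 26
Remaining: 52 - 26 = 26

26


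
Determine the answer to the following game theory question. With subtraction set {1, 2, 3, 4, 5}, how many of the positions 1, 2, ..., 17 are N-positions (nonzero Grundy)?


Subtraction set S = {1, 2, 3, 4, 5}, so G(n) = n mod 6.
G(n) = 0 when n is a multiple of 6.
Multiples of 6 in [1, 17]: 2
N-positions (nonzero Grundy) = 17 - 2 = 15

15


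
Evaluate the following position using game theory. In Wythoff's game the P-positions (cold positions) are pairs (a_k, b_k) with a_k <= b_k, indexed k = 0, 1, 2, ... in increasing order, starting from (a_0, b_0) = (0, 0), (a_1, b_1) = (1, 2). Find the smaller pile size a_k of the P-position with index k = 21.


By Wythoff's theorem, a_k = floor(k * phi) and b_k = floor(k * phi^2) = a_k + k, where phi = (1 + sqrt(5))/2 is the golden ratio.
phi = (1 + sqrt(5))/2 = 1.618034
k = 21
k * phi = 21 * 1.618034 = 33.978714
a_21 = floor(k * phi) = 33

33


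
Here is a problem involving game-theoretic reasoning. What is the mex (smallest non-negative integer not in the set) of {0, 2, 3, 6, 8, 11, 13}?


Set = {0, 2, 3, 6, 8, 11, 13}
0 is in the set.
1 is NOT in the set. This is the mex.
mex = 1

1


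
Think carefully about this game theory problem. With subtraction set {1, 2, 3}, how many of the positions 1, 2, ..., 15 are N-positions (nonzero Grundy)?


Subtraction set S = {1, 2, 3}, so G(n) = n mod 4.
G(n) = 0 when n is a multiple of 4.
Multiples of 4 in [1, 15]: 3
N-positions (nonzero Grundy) = 15 - 3 = 12

12


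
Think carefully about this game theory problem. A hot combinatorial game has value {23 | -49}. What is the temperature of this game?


The game is {23 | -49}, a switch {a | b} with numbers a > b.
Cooling {a | b} by t gives {a - t | b + t}, which stops being hot when a - t = b + t, i.e. at t = (a - b)/2. So the temperature of a switch is (a - b)/2.
Temperature = (Left option - Right option) / 2
= (23 - (-49)) / 2
= 72 / 2
= 36

36


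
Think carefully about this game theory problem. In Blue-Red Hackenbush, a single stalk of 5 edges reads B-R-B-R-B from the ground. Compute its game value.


Edges (from ground): B-R-B-R-B
By Berlekamp's sign-expansion rule, a Blue-Red Hackenbush stalk has the value of the surreal number whose sign sequence is the edge sequence with B -> + and R -> -.
Sign sequence: +-+-+
Trace the sign expansion in the surreal number tree, starting from 0:
Edge 1: B (sign +) -> bounds (0, +inf), value = 1
Edge 2: R (sign -) -> bounds (0, 1), value = 1/2
Edge 3: B (sign +) -> bounds (1/2, 1), value = 3/4
Edge 4: R (sign -) -> bounds (1/2, 3/4), value = 5/8
Edge 5: B (sign +) -> bounds (5/8, 3/4), value = 11/16
Game value = 11/16

11/16


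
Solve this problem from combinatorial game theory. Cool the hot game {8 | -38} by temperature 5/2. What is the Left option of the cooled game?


Original game: {8 | -38} (a switch {a | b} with a > b).
Cooling by t (for t below the temperature (a - b)/2 = 23) taxes each move by t: {a | b} cooled by t is {a - t | b + t}.
Cooling amount: t = 5/2
Cooled Left option: 8 - 5/2 = 11/2
Cooled Right option: -38 + 5/2 = -71/2
Cooled game: {11/2 | -71/2}
Left option = 11/2

11/2


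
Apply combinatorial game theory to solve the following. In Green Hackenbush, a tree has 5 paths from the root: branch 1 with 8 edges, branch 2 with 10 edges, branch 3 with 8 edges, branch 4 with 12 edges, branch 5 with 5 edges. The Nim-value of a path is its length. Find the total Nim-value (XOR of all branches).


The tree has 5 branches from the ground vertex.
In Green Hackenbush, the Nim-value of a simple path of length k is k.
Branch 1: length 8, Nim-value = 8
Branch 2: length 10, Nim-value = 10
Branch 3: length 8, Nim-value = 8
Branch 4: length 12, Nim-value = 12
Branch 5: length 5, Nim-value = 5
Total Nim-value = XOR of all branch values:
0 XOR 8 = 8
8 XOR 10 = 2
2 XOR 8 = 10
10 XOR 12 = 6
6 XOR 5 = 3
Nim-value of the tree = 3

3


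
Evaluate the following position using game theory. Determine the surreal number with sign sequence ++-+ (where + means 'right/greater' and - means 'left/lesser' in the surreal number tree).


Sign expansion: ++-+
Rule: track bounds (lo, hi), initially (-inf, +inf). On '+', the current value becomes lo and we move to the simplest number in (value, hi): value + 1 if hi = +inf, otherwise the midpoint (value + hi)/2. On '-', the current value becomes hi and we move to value - 1 if lo = -inf, otherwise the midpoint (lo + value)/2.
Start at 0.
Step 1: sign = +, move right. Bounds: (0, +inf). Value = 1
Step 2: sign = +, move right. Bounds: (1, +inf). Value = 2
Step 3: sign = -, move left. Bounds: (1, 2). Value = 3/2
Step 4: sign = +, move right. Bounds: (3/2, 2). Value = 7/4
The surreal number with sign expansion ++-+ is 7/4.

7/4


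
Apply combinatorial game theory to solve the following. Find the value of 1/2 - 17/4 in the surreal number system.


x = 1/2, y = 17/4
Converting to common denominator: 4
x = 2/4, y = 17/4
x - y = 1/2 - 17/4 = -15/4

-15/4


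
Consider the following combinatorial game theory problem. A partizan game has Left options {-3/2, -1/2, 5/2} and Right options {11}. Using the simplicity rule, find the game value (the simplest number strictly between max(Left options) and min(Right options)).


Left options: {-3/2, -1/2, 5/2}, max = 5/2
Right options: {11}, min = 11
All options are numbers and max(Left) < min(Right), so by the simplicity theorem the value is the simplest (earliest-born) number strictly between 5/2 and 11.
Integers 3 through 10 all lie strictly between 5/2 and 11.
Among integers, the simplest (lowest birthday = smallest |n|; 0 is born on day 0, +-n on day n) is 3.
No non-integer in the interval can be simpler: if x is a non-integer in the interval, then floor(x) or ceil(x) also lies in the interval (the interval contains an integer), and both are proper prefixes of x's sign expansion, i.e. born earlier. So the game value is 3.
Game value = 3

3


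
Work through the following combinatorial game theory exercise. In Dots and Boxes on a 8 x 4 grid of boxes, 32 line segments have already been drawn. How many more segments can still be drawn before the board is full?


Grid: 8 x 4 boxes, i.e. 9 rows and 5 columns of dots.
Horizontal edges: (rows + 1) * cols = 9 * 4 = 36
Vertical edges: rows * (cols + 1) = 8 * 5 = 40
Total edges: 36 + 40 = 76
Edges drawn: 32
Remaining: 76 - 32 = 44

44


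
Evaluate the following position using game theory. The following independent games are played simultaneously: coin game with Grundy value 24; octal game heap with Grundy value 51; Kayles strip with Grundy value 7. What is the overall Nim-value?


By the Sprague-Grundy theorem, the Grundy value of a sum of games is the XOR of individual Grundy values.
coin game: Grundy value = 24. Running XOR: 0 XOR 24 = 24
octal game heap: Grundy value = 51. Running XOR: 24 XOR 51 = 43
Kayles strip: Grundy value = 7. Running XOR: 43 XOR 7 = 44
The combined Grundy value is 44.

44


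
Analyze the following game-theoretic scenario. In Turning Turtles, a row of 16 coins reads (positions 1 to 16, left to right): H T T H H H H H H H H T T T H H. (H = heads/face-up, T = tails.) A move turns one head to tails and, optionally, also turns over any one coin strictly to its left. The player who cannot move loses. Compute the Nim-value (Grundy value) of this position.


Coins: H T T H H H H H H H H T T T H H
Key fact: a single head at position k behaves exactly like a Nim heap of size k (turning it to T and optionally flipping a coin at j < k corresponds to moving the heap from k to j, or to 0), and heads combine as a disjunctive sum (two heads at the same place would cancel, matching j XOR j = 0). So the Nim-value is the XOR of the 1-indexed positions of the heads.
Face-up positions (1-indexed): [1, 4, 5, 6, 7, 8, 9, 10, 11, 15, 16]
XOR 0 with 1: 0 XOR 1 = 1
XOR 1 with 4: 1 XOR 4 = 5
XOR 5 with 5: 5 XOR 5 = 0
XOR 0 with 6: 0 XOR 6 = 6
XOR 6 with 7: 6 XOR 7 = 1
XOR 1 with 8: 1 XOR 8 = 9
XOR 9 with 9: 9 XOR 9 = 0
XOR 0 with 10: 0 XOR 10 = 10
XOR 10 with 11: 10 XOR 11 = 1
XOR 1 with 15: 1 XOR 15 = 14
XOR 14 with 16: 14 XOR 16 = 30
Nim-value = 30

30


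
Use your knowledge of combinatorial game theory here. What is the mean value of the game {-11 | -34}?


Game = {-11 | -34}, a switch {a | b} with numbers a > b.
Its thermograph has left wall a - t and right wall b + t, which meet at t = (a - b)/2, where both equal (a + b)/2. So the mast (mean value) is at (a + b)/2.
Mean = (-11 + (-34))/2 = -45/2 = -45/2

-45/2


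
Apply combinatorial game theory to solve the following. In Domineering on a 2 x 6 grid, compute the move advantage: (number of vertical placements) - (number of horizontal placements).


Board is 2 x 6 (rows x cols).
Left (vertical) placements: (rows-1) * cols = 1 * 6 = 6
Right (horizontal) placements: rows * (cols-1) = 2 * 5 = 10
Advantage = Left - Right = 6 - 10 = -4

-4


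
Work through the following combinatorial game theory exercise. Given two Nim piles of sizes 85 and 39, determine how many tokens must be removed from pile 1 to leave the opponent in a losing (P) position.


Piles: 85 and 39
Current XOR: 85 XOR 39 = 114 (non-zero, so this is an N-position).
To make the XOR zero, we need to find a move that balances the piles.
For pile 1 (size 85): target = 85 XOR 114 = 39
We reduce pile 1 from 85 to 39.
Tokens removed: 85 - 39 = 46
Verification: 39 XOR 39 = 0

46


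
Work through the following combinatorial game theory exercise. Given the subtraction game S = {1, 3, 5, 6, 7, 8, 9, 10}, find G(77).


The subtraction set is S = {1, 3, 5, 6, 7, 8, 9, 10}.
G(k) = mex{ G(k - s) : s in S, s <= k }. We compute iteratively: G(0) = 0.
G(1) = mex({0}) = 1
G(2) = mex({1}) = 0
G(3) = mex({0}) = 1
G(4) = mex({1}) = 0
G(5) = mex({0}) = 1
G(6) = mex({0, 1}) = 2
G(7) = mex({0, 1, 2}) = 3
G(8) = mex({0, 1, 3}) = 2
G(9) = mex({0, 1, 2}) = 3
G(10) = mex({0, 1, 3}) = 2
G(11) = mex({0, 1, 2}) = 3
G(12) = mex({0, 1, 2, 3}) = 4
G(13) = mex({0, 1, 2, 3, 4}) = 5
G(14) = mex({0, 1, 2, 3, 5}) = 4
G(15) = mex({1, 2, 3, 4}) = 0
G(16) = mex({0, 2, 3, 5}) = 1
G(17) = mex({1, 2, 3, 4}) = 0
G(18) = mex({0, 2, 3, 4, 5}) = 1
G(19) = mex({1, 2, 3, 4, 5}) = 0
G(20) = mex({0, 2, 3, 4, 5}) = 1
G(21) = mex({0, 1, 3, 4, 5}) = 2
G(22) = mex({0, 1, 2, 4, 5}) = 3
G(23) = mex({0, 1, 3, 4, 5}) = 2
G(24) = mex({0, 1, 2, 4}) = 3
Observe that G(15)..G(24) = 0, 1, 0, 1, 0, 1, 2, 3, 2, 3 repeats G(0)..G(9) = 0, 1, 0, 1, 0, 1, 2, 3, 2, 3.
For k >= max(S) = 10, G(k) is determined by the previous 10 values G(k-10)..G(k-1); a window of 10 consecutive values has recurred shifted by 15, so by induction G(k + 15) = G(k) for all k >= 0: the sequence is periodic from the start with period 15.
One period: G(0..14) = 0, 1, 0, 1, 0, 1, 2, 3, 2, 3, 2, 3, 4, 5, 4.
77 mod 15 = 2, so G(77) = G(2) = 0.

0


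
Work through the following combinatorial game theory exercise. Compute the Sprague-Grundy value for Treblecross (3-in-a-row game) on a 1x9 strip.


Treblecross: place X on empty cells; 3-in-a-row wins.
Playing within two cells of an existing X lets the opponent win at once, so sensible play treats the cells i-2..i+2 around each X as dead. The player left with no safe cell loses, so this is a normal-play take-away game on strips of safe cells.
Placing X at cell i (0-indexed) of a strip of k safe cells leaves independent strips of sizes max(0, i-2) and max(0, k-i-3). Hence G(k) = mex{ G(max(0,i-2)) XOR G(max(0,k-i-3)) : 0 <= i < k }, with G(0) = 0.
G(1): splits (0,0):0^0=0 -> mex({0}) = 1
G(2): splits (0,0):0^0=0 -> mex({0}) = 1
G(3): splits (0,0):0^0=0 -> mex({0}) = 1
G(4): splits (0,1):0^1=1 (0,0):0^0=0 -> mex({0, 1}) = 2
G(5): splits (0,2):0^1=1 (0,1):0^1=1 (0,0):0^0=0 -> mex({0, 1}) = 2
G(6) = mex({1}) = 0
G(7) = mex({0, 1, 2}) = 3
G(8) = mex({0, 1, 2}) = 3
G(9) = mex({0, 2}) = 1
Therefore G(9) = 1.

1


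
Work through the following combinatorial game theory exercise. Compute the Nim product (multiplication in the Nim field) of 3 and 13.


Nim multiplication is bilinear over XOR: (u XOR v) * w = (u*w) XOR (v*w).
So we split each operand into its bit components and XOR the pairwise Nim products.
3 = 1 + 2 (as XOR of powers of 2).
13 = 1 + 4 + 8 (as XOR of powers of 2).
Using the standard Nim-product table on single bits:
  2*2 = 3,   2*4 = 8,   2*8 = 12,
  4*4 = 6,   4*8 = 11,  8*8 = 13,
and  1*x = x (identity), k*l = l*k (commutative).
Pairwise Nim products:
  1 * 1 = 1
  1 * 4 = 4
  1 * 8 = 8
  2 * 1 = 2
  2 * 4 = 8
  2 * 8 = 12
XOR them: 1 XOR 4 XOR 8 XOR 2 XOR 8 XOR 12 = 11.
Result: 3 * 13 = 11 (in Nim).

11


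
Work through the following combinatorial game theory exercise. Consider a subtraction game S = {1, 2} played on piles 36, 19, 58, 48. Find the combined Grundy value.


Subtraction set: {1, 2}
For this subtraction set, G(n) = n mod 3 (period = max + 1 = 3).
Pile 1 (size 36): G(36) = 36 mod 3 = 0
Pile 2 (size 19): G(19) = 19 mod 3 = 1
Pile 3 (size 58): G(58) = 58 mod 3 = 1
Pile 4 (size 48): G(48) = 48 mod 3 = 0
Total Grundy value = XOR of all: 0 XOR 1 XOR 1 XOR 0 = 0

0


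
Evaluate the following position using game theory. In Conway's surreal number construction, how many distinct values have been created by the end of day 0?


Day 0: {|} = 0 is born. Count = 1.
Day n: the number of surreal numbers born by day n is 2^(n+1) - 1.
By day 0: 2^1 - 1 = 1
By day 0: 1 surreal numbers.

1


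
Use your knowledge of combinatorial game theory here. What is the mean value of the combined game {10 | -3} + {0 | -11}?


G1 = {10 | -3}, G2 = {0 | -11}
Each is a switch {a | b} with numbers a > b; its mean value is (a + b)/2, and mean value is additive over game sums: m(G1 + G2) = m(G1) + m(G2).
Mean of G1 = (10 + (-3))/2 = 7/2 = 7/2
Mean of G2 = (0 + (-11))/2 = -11/2 = -11/2
Mean of G1 + G2 = 7/2 + -11/2 = -2

-2


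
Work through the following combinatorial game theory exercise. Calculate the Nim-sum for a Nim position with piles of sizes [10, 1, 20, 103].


We need the XOR (exclusive or) of all pile sizes.
After XOR-ing pile 1 (size 10): 0 XOR 10 = 10
After XOR-ing pile 2 (size 1): 10 XOR 1 = 11
After XOR-ing pile 3 (size 20): 11 XOR 20 = 31
After XOR-ing pile 4 (size 103): 31 XOR 103 = 120
The Nim-value of this position is 120.

120


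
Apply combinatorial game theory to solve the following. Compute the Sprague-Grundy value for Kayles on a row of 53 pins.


Kayles: a move removes 1 or 2 adjacent pins from a contiguous row.
Removing pins from a row of k leaves two independent rows (a, b) with a + b = k - 1 (one pin) or a + b = k - 2 (two pins); an end removal gives a = 0.
By Sprague-Grundy, G(k) = mex{ G(a) XOR G(b) } over all these splits. G(0) = 0.
G(1): splits (0,0):0^0=0 -> mex({0}) = 1
G(2): splits (0,1):0^1=1 (0,0):0^0=0 -> mex({0, 1}) = 2
G(3): splits (0,2):0^2=2 (1,1):1^1=0 (0,1):0^1=1 -> mex({0, 1, 2}) = 3
G(4): splits (0,3):0^3=3 (1,2):1^2=3 (0,2):0^2=2 (1,1):1^1=0 -> mex({0, 2, 3}) = 1
G(5): splits (0,4):0^1=1 (1,3):1^3=2 (2,2):2^2=0 (0,3):0^3=3 (1,2):1^2=3 -> mex({0, 1, 2, 3}) = 4
G(6) = mex({0, 1, 2, 4}) = 3
G(7) = mex({0, 1, 3, 4, 5}) = 2
G(8) = mex({0, 2, 3, 5, 6}) = 1
G(9) = mex({0, 1, 2, 3, 6, 7}) = 4
G(10) = mex({0, 1, 3, 4, 5, 7}) = 2
G(11) = mex({0, 1, 2, 3, 4, 5}) = 6
G(12) = mex({0, 1, 2, 3, 5, 6, 7}) = 4
G(13) = mex({0, 2, 3, 4, 6, 7}) = 1
G(14) = mex({0, 1, 4, 5, 6, 7}) = 2
G(15) = mex({0, 1, 2, 3, 4, 5, 6}) = 7
G(16) = mex({0, 2, 3, 5, 6, 7}) = 1
G(17) = mex({0, 1, 2, 3, 5, 6, 7}) = 4
G(18) = mex({0, 1, 2, 4, 5, 6}) = 3
G(19) = mex({0, 1, 3, 4, 5, 7}) = 2
G(20) = mex({0, 2, 3, 4, 5, 6, 7}) = 1
G(21) = mex({0, 1, 2, 3, 5, 6, 7}) = 4
G(22) = mex({0, 1, 2, 3, 4, 5, 7}) = 6
G(23) = mex({0, 1, 2, 3, 4, 5, 6}) = 7
G(24) = mex({0, 1, 2, 3, 5, 6, 7}) = 4
G(25) = mex({0, 2, 3, 4, 6, 7}) = 1
G(26) = mex({0, 1, 3, 4, 5, 6, 7}) = 2
G(27) = mex({0, 1, 2, 3, 4, 5, 6, 7}) = 8
G(28) = mex({0, 1, 2, 3, 4, 6, 7, 8}) = 5
G(29) = mex({0, 1, 2, 3, 5, 6, 7, 8, 9}) = 4
G(30) = mex({0, 1, 2, 3, 4, 5, 6, 9, 10}) = 7
G(31) = mex({0, 1, 3, 4, 5, 7, 10, 11}) = 2
G(32) = mex({0, 2, 3, 4, 5, 6, 7, 9, 11}) = 1
G(33) = mex({0, 1, 2, 3, 4, 5, 6, 7, 9, 12}) = 8
G(34) = mex({0, 1, 2, 3, 4, 5, 7, 8, 11, 12}) = 6
G(35) = mex({0, 1, 2, 3, 4, 5, 6, 8, 9, 10, 11}) = 7
G(36) = mex({0, 1, 2, 3, 5, 6, 7, 9, 10}) = 4
G(37) = mex({0, 2, 3, 4, 6, 7, 9, 10, 11, 12}) = 1
G(38) = mex({0, 1, 3, 4, 5, 6, 7, 9, 10, 11, 12}) = 2
G(39) = mex({0, 1, 2, 4, 5, 6, 7, 9, 10, 12, 14}) = 3
G(40) = mex({0, 2, 3, 4, 6, 7, 11, 12, 14}) = 1
G(41) = mex({0, 1, 2, 3, 5, 6, 7, 9, 10, 11, 12}) = 4
G(42) = mex({0, 1, 2, 3, 4, 5, 6, 9, 10}) = 7
G(43) = mex({0, 1, 3, 4, 5, 7, 9, 10, 12, 15}) = 2
G(44) = mex({0, 2, 3, 4, 5, 6, 7, 9, 10, 12, 15}) = 1
G(45) = mex({0, 1, 2, 3, 4, 5, 6, 7, 9, 10, 12, 14}) = 8
G(46) = mex({0, 1, 3, 4, 5, 7, 8, 11, 12, 14}) = 2
G(47) = mex({0, 1, 2, 3, 4, 5, 6, 8, 9, 10, 11, 12}) = 7
G(48) = mex({0, 1, 2, 3, 5, 6, 7, 9, 10}) = 4
G(49) = mex({0, 2, 3, 4, 6, 7, 9, 10, 11, 12, 15}) = 1
G(50) = mex({0, 1, 4, 5, 6, 7, 9, 11, 12, 14, 15}) = 2
G(51) = mex({0, 1, 2, 3, 4, 5, 6, 7, 9, 12, 14, 15}) = 8
G(52) = mex({0, 2, 3, 4, 5, 6, 7, 8, 11, 12, 15}) = 1
G(53) = mex({0, 1, 2, 3, 5, 6, 7, 8, 9, 10, 11, 12}) = 4
Therefore G(53) = 4.

4


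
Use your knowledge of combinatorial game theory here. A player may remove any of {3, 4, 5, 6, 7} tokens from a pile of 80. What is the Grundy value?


The subtraction set is S = {3, 4, 5, 6, 7}.
G(k) = mex{ G(k - s) : s in S, s <= k }. We compute iteratively: G(0) = 0.
G(1) = mex({}) = 0
G(2) = mex({}) = 0
G(3) = mex({0}) = 1
G(4) = mex({0}) = 1
G(5) = mex({0}) = 1
G(6) = mex({0, 1}) = 2
G(7) = mex({0, 1}) = 2
G(8) = mex({0, 1}) = 2
G(9) = mex({0, 1, 2}) = 3
G(10) = mex({1, 2}) = 0
G(11) = mex({1, 2}) = 0
G(12) = mex({1, 2, 3}) = 0
G(13) = mex({0, 2, 3}) = 1
G(14) = mex({0, 2, 3}) = 1
G(15) = mex({0, 2, 3}) = 1
G(16) = mex({0, 1, 3}) = 2
Observe that G(10)..G(16) = 0, 0, 0, 1, 1, 1, 2 repeats G(0)..G(6) = 0, 0, 0, 1, 1, 1, 2.
For k >= max(S) = 7, G(k) is determined by the previous 7 values G(k-7)..G(k-1); a window of 7 consecutive values has recurred shifted by 10, so by induction G(k + 10) = G(k) for all k >= 0: the sequence is periodic from the start with period 10.
One period: G(0..9) = 0, 0, 0, 1, 1, 1, 2, 2, 2, 3.
80 mod 10 = 0, so G(80) = G(0) = 0.

0


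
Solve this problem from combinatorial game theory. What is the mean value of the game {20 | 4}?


Game = {20 | 4}, a switch {a | b} with numbers a > b.
Its thermograph has left wall a - t and right wall b + t, which meet at t = (a - b)/2, where both equal (a + b)/2. So the mast (mean value) is at (a + b)/2.
Mean = (20 + (4))/2 = 24/2 = 12

12


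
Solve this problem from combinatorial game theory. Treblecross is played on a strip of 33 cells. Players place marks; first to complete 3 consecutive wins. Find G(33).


Treblecross: place X on empty cells; 3-in-a-row wins.
Playing within two cells of an existing X lets the opponent win at once, so sensible play treats the cells i-2..i+2 around each X as dead. The player left with no safe cell loses, so this is a normal-play take-away game on strips of safe cells.
Placing X at cell i (0-indexed) of a strip of k safe cells leaves independent strips of sizes max(0, i-2) and max(0, k-i-3). Hence G(k) = mex{ G(max(0,i-2)) XOR G(max(0,k-i-3)) : 0 <= i < k }, with G(0) = 0.
G(1): splits (0,0):0^0=0 -> mex({0}) = 1
G(2): splits (0,0):0^0=0 -> mex({0}) = 1
G(3): splits (0,0):0^0=0 -> mex({0}) = 1
G(4): splits (0,1):0^1=1 (0,0):0^0=0 -> mex({0, 1}) = 2
G(5): splits (0,2):0^1=1 (0,1):0^1=1 (0,0):0^0=0 -> mex({0, 1}) = 2
G(6) = mex({1}) = 0
G(7) = mex({0, 1, 2}) = 3
G(8) = mex({0, 1, 2}) = 3
G(9) = mex({0, 2}) = 1
G(10) = mex({0, 2, 3}) = 1
G(11) = mex({0, 3}) = 1
G(12) = mex({1, 3}) = 0
G(13) = mex({0, 1, 2, 3}) = 4
G(14) = mex({0, 1, 2}) = 3
G(15) = mex({0, 1, 2}) = 3
G(16) = mex({0, 1, 2, 4}) = 3
G(17) = mex({0, 1, 3, 4}) = 2
G(18) = mex({0, 1, 3, 4}) = 2
G(19) = mex({0, 1, 3, 5}) = 2
G(20) = mex({0, 1, 2, 3, 5}) = 4
G(21) = mex({0, 1, 2, 3, 5}) = 4
G(22) = mex({1, 2, 6}) = 0
G(23) = mex({0, 1, 2, 3, 4, 6}) = 5
G(24) = mex({0, 1, 2, 3, 4}) = 5
G(25) = mex({0, 1, 3, 4, 7}) = 2
G(26) = mex({0, 1, 3, 4, 5, 7}) = 2
G(27) = mex({0, 1, 3, 5}) = 2
G(28) = mex({0, 1, 2, 5}) = 3
G(29) = mex({0, 1, 2, 4, 5, 6}) = 3
G(30) = mex({1, 2, 4, 6}) = 0
G(31) = mex({0, 1, 2, 3, 4, 6}) = 5
G(32) = mex({1, 2, 3, 4, 7}) = 0
G(33) = mex({0, 3, 7}) = 1
Therefore G(33) = 1.

1


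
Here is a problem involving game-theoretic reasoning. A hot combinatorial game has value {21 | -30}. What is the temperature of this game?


The game is {21 | -30}, a switch {a | b} with numbers a > b.
Cooling {a | b} by t gives {a - t | b + t}, which stops being hot when a - t = b + t, i.e. at t = (a - b)/2. So the temperature of a switch is (a - b)/2.
Temperature = (Left option - Right option) / 2
= (21 - (-30)) / 2
= 51 / 2
= 51/2

51/2


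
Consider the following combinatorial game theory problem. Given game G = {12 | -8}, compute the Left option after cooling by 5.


Original game: {12 | -8} (a switch {a | b} with a > b).
Cooling by t (for t below the temperature (a - b)/2 = 10) taxes each move by t: {a | b} cooled by t is {a - t | b + t}.
Cooling amount: t = 5
Cooled Left option: 12 - 5 = 7
Cooled Right option: -8 + 5 = -3
Cooled game: {7 | -3}
Left option = 7

7


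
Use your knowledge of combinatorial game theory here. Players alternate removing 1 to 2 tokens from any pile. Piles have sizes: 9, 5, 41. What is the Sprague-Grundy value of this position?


Subtraction set: {1, 2}
For this subtraction set, G(n) = n mod 3 (period = max + 1 = 3).
Pile 1 (size 9): G(9) = 9 mod 3 = 0
Pile 2 (size 5): G(5) = 5 mod 3 = 2
Pile 3 (size 41): G(41) = 41 mod 3 = 2
Total Grundy value = XOR of all: 0 XOR 2 XOR 2 = 0

0


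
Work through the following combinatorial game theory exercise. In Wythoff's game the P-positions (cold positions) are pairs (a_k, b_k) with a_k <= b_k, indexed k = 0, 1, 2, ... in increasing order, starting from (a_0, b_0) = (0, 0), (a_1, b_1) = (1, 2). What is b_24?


By Wythoff's theorem, a_k = floor(k * phi) and b_k = floor(k * phi^2) = a_k + k, where phi = (1 + sqrt(5))/2 is the golden ratio.
phi = (1 + sqrt(5))/2 = 1.618034
phi^2 = phi + 1 = 2.618034
k = 24
k * phi^2 = 24 * 2.618034 = 62.832816
b_24 = floor(k * phi^2) = 62 (check: a_24 + k = 38 + 24 = 62)

62


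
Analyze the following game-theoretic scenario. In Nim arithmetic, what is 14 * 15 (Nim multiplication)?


Nim multiplication is bilinear over XOR: (u XOR v) * w = (u*w) XOR (v*w).
So we split each operand into its bit components and XOR the pairwise Nim products.
14 = 2 + 4 + 8 (as XOR of powers of 2).
15 = 1 + 2 + 4 + 8 (as XOR of powers of 2).
Using the standard Nim-product table on single bits:
  2*2 = 3,   2*4 = 8,   2*8 = 12,
  4*4 = 6,   4*8 = 11,  8*8 = 13,
and  1*x = x (identity), k*l = l*k (commutative).
Pairwise Nim products:
  2 * 1 = 2
  2 * 2 = 3
  2 * 4 = 8
  2 * 8 = 12
  4 * 1 = 4
  4 * 2 = 8
  4 * 4 = 6
  4 * 8 = 11
  8 * 1 = 8
  8 * 2 = 12
  8 * 4 = 11
  8 * 8 = 13
XOR them: 2 XOR 3 XOR 8 XOR 12 XOR 4 XOR 8 XOR 6 XOR 11 XOR 8 XOR 12 XOR 11 XOR 13 = 6.
Result: 14 * 15 = 6 (in Nim).

6


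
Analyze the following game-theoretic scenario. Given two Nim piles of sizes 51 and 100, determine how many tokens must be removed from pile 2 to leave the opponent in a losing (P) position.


Piles: 51 and 100
Current XOR: 51 XOR 100 = 87 (non-zero, so this is an N-position).
To make the XOR zero, we need to find a move that balances the piles.
For pile 2 (size 100): target = 100 XOR 87 = 51
We reduce pile 2 from 100 to 51.
Tokens removed: 100 - 51 = 49
Verification: 51 XOR 51 = 0

49


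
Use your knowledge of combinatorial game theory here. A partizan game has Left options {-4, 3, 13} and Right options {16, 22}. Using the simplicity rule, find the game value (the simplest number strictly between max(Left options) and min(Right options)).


Left options: {-4, 3, 13}, max = 13
Right options: {16, 22}, min = 16
All options are numbers and max(Left) < min(Right), so by the simplicity theorem the value is the simplest (earliest-born) number strictly between 13 and 16.
Integers 14 through 15 all lie strictly between 13 and 16.
Among integers, the simplest (lowest birthday = smallest |n|; 0 is born on day 0, +-n on day n) is 14.
No non-integer in the interval can be simpler: if x is a non-integer in the interval, then floor(x) or ceil(x) also lies in the interval (the interval contains an integer), and both are proper prefixes of x's sign expansion, i.e. born earlier. So the game value is 14.
Game value = 14

14


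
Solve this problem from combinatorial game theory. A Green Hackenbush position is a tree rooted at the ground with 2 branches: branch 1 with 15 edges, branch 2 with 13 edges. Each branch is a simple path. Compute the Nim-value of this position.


The tree has 2 branches from the ground vertex.
In Green Hackenbush, the Nim-value of a simple path of length k is k.
Branch 1: length 15, Nim-value = 15
Branch 2: length 13, Nim-value = 13
Total Nim-value = XOR of all branch values:
0 XOR 15 = 15
15 XOR 13 = 2
Nim-value of the tree = 2

2


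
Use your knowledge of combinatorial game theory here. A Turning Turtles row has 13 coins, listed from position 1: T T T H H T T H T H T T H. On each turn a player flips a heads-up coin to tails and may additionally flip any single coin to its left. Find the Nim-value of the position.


Coins: T T T H H T T H T H T T H
Key fact: a single head at position k behaves exactly like a Nim heap of size k (turning it to T and optionally flipping a coin at j < k corresponds to moving the heap from k to j, or to 0), and heads combine as a disjunctive sum (two heads at the same place would cancel, matching j XOR j = 0). So the Nim-value is the XOR of the 1-indexed positions of the heads.
Face-up positions (1-indexed): [4, 5, 8, 10, 13]
XOR 0 with 4: 0 XOR 4 = 4
XOR 4 with 5: 4 XOR 5 = 1
XOR 1 with 8: 1 XOR 8 = 9
XOR 9 with 10: 9 XOR 10 = 3
XOR 3 with 13: 3 XOR 13 = 14
Nim-value = 14

14


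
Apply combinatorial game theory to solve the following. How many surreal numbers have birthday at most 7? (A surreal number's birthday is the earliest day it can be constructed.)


Day 0: {|} = 0 is born. Count = 1.
Day n: the number of surreal numbers born by day n is 2^(n+1) - 1.
By day 0: 2^1 - 1 = 1
By day 1: 2^2 - 1 = 3
By day 2: 2^3 - 1 = 7
By day 3: 2^4 - 1 = 15
By day 4: 2^5 - 1 = 31
By day 5: 2^6 - 1 = 63
By day 6: 2^7 - 1 = 127
By day 7: 2^8 - 1 = 255
By day 7: 255 surreal numbers.

255


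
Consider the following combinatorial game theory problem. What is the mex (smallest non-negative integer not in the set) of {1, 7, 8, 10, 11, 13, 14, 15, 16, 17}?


Set = {1, 7, 8, 10, 11, 13, 14, 15, 16, 17}
0 is NOT in the set. This is the mex.
mex = 0

0


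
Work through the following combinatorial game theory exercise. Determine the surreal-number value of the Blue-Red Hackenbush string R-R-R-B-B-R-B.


Edges (from ground): R-R-R-B-B-R-B
By Berlekamp's sign-expansion rule, a Blue-Red Hackenbush stalk has the value of the surreal number whose sign sequence is the edge sequence with B -> + and R -> -.
Sign sequence: ---++-+
Trace the sign expansion in the surreal number tree, starting from 0:
Edge 1: R (sign -) -> bounds (-inf, 0), value = -1
Edge 2: R (sign -) -> bounds (-inf, -1), value = -2
Edge 3: R (sign -) -> bounds (-inf, -2), value = -3
Edge 4: B (sign +) -> bounds (-3, -2), value = -5/2
Edge 5: B (sign +) -> bounds (-5/2, -2), value = -9/4
Edge 6: R (sign -) -> bounds (-5/2, -9/4), value = -19/8
Edge 7: B (sign +) -> bounds (-19/8, -9/4), value = -37/16
Game value = -37/16

-37/16


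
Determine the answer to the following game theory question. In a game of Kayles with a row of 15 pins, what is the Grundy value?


Kayles: a move removes 1 or 2 adjacent pins from a contiguous row.
Removing pins from a row of k leaves two independent rows (a, b) with a + b = k - 1 (one pin) or a + b = k - 2 (two pins); an end removal gives a = 0.
By Sprague-Grundy, G(k) = mex{ G(a) XOR G(b) } over all these splits. G(0) = 0.
G(1): splits (0,0):0^0=0 -> mex({0}) = 1
G(2): splits (0,1):0^1=1 (0,0):0^0=0 -> mex({0, 1}) = 2
G(3): splits (0,2):0^2=2 (1,1):1^1=0 (0,1):0^1=1 -> mex({0, 1, 2}) = 3
G(4): splits (0,3):0^3=3 (1,2):1^2=3 (0,2):0^2=2 (1,1):1^1=0 -> mex({0, 2, 3}) = 1
G(5): splits (0,4):0^1=1 (1,3):1^3=2 (2,2):2^2=0 (0,3):0^3=3 (1,2):1^2=3 -> mex({0, 1, 2, 3}) = 4
G(6) = mex({0, 1, 2, 4}) = 3
G(7) = mex({0, 1, 3, 4, 5}) = 2
G(8) = mex({0, 2, 3, 5, 6}) = 1
G(9) = mex({0, 1, 2, 3, 6, 7}) = 4
G(10) = mex({0, 1, 3, 4, 5, 7}) = 2
G(11) = mex({0, 1, 2, 3, 4, 5}) = 6
G(12) = mex({0, 1, 2, 3, 5, 6, 7}) = 4
G(13) = mex({0, 2, 3, 4, 6, 7}) = 1
G(14) = mex({0, 1, 4, 5, 6, 7}) = 2
G(15) = mex({0, 1, 2, 3, 4, 5, 6}) = 7
Therefore G(15) = 7.

7


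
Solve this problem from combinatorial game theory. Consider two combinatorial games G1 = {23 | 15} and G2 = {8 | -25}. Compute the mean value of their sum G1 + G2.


G1 = {23 | 15}, G2 = {8 | -25}
Each is a switch {a | b} with numbers a > b; its mean value is (a + b)/2, and mean value is additive over game sums: m(G1 + G2) = m(G1) + m(G2).
Mean of G1 = (23 + (15))/2 = 38/2 = 19
Mean of G2 = (8 + (-25))/2 = -17/2 = -17/2
Mean of G1 + G2 = 19 + -17/2 = 21/2

21/2


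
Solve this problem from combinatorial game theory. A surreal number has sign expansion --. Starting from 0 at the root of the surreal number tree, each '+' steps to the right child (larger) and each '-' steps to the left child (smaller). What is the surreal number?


Sign expansion: --
Rule: track bounds (lo, hi), initially (-inf, +inf). On '+', the current value becomes lo and we move to the simplest number in (value, hi): value + 1 if hi = +inf, otherwise the midpoint (value + hi)/2. On '-', the current value becomes hi and we move to value - 1 if lo = -inf, otherwise the midpoint (lo + value)/2.
Start at 0.
Step 1: sign = -, move left. Bounds: (-inf, 0). Value = -1
Step 2: sign = -, move left. Bounds: (-inf, -1). Value = -2
The surreal number with sign expansion -- is -2.

-2
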